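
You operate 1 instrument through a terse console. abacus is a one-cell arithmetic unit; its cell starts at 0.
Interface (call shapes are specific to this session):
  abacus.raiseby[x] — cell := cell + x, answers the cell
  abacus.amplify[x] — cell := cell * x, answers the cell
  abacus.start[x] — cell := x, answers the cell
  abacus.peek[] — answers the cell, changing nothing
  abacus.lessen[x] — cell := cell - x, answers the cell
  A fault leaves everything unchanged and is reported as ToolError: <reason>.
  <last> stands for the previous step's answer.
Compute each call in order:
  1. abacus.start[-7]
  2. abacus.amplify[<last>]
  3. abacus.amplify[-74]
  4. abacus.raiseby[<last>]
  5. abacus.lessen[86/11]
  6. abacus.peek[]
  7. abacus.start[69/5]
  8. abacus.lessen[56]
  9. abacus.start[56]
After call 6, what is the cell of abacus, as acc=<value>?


Do: abacus.start[x=-7]
See: -7
Do: abacus.amplify[x=<last>]
See: 49
Do: abacus.amplify[x=-74]
See: -3626
Do: abacus.raiseby[x=<last>]
See: -7252
Do: abacus.lessen[x=86/11]
See: -79858/11
Do: abacus.peek[]
See: -79858/11
Do: abacus.start[x=69/5]
See: 69/5
Do: abacus.lessen[x=56]
See: -211/5
Do: abacus.start[x=56]
See: 56

Answer: acc=-79858/11


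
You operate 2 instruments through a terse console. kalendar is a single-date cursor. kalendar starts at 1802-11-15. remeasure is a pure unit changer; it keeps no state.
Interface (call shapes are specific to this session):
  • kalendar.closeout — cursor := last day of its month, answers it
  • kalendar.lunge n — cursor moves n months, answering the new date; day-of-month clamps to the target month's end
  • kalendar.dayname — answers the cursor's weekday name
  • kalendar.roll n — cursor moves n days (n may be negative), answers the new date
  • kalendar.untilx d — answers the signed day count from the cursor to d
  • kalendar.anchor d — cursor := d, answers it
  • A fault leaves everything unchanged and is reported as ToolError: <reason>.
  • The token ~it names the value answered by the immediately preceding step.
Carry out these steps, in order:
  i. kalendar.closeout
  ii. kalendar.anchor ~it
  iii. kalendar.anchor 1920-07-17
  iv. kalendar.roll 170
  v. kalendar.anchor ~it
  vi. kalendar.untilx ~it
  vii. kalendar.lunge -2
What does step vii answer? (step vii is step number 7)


Answer: 1920-11-03

Derivation:
// closeout() : 1802-11-30
// anchor(d→~it) : 1802-11-30
// anchor(d→1920-07-17) : 1920-07-17
// roll(n→170) : 1921-01-03
// anchor(d→~it) : 1921-01-03
// untilx(d→~it) : 0
// lunge(n→-2) : 1920-11-03


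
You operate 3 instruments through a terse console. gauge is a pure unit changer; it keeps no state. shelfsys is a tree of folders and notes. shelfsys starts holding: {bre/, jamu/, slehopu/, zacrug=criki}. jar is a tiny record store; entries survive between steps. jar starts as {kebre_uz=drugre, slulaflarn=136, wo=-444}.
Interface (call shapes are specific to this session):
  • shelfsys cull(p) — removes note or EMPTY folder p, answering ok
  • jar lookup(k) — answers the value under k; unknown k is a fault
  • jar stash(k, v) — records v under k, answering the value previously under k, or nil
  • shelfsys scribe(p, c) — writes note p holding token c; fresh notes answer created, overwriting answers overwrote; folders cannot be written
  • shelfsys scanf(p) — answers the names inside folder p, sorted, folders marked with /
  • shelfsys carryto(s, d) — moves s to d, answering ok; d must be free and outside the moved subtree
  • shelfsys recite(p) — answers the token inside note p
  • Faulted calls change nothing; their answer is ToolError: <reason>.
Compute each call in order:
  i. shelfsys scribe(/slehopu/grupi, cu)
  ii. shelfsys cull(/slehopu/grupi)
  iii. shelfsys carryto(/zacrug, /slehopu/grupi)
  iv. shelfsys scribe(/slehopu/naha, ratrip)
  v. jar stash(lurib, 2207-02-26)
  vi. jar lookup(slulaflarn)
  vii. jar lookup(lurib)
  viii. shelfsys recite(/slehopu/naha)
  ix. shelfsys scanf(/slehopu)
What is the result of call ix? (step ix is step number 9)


Answer: [grupi, naha]

Derivation:
;; shelfsys scribe(p: /slehopu/grupi, c: cu) -> created
;; shelfsys cull(p: /slehopu/grupi) -> ok
;; shelfsys carryto(s: /zacrug, d: /slehopu/grupi) -> ok
;; shelfsys scribe(p: /slehopu/naha, c: ratrip) -> created
;; jar stash(k: lurib, v: 2207-02-26) -> nil
;; jar lookup(k: slulaflarn) -> 136
;; jar lookup(k: lurib) -> 2207-02-26
;; shelfsys recite(p: /slehopu/naha) -> ratrip
;; shelfsys scanf(p: /slehopu) -> [grupi, naha]


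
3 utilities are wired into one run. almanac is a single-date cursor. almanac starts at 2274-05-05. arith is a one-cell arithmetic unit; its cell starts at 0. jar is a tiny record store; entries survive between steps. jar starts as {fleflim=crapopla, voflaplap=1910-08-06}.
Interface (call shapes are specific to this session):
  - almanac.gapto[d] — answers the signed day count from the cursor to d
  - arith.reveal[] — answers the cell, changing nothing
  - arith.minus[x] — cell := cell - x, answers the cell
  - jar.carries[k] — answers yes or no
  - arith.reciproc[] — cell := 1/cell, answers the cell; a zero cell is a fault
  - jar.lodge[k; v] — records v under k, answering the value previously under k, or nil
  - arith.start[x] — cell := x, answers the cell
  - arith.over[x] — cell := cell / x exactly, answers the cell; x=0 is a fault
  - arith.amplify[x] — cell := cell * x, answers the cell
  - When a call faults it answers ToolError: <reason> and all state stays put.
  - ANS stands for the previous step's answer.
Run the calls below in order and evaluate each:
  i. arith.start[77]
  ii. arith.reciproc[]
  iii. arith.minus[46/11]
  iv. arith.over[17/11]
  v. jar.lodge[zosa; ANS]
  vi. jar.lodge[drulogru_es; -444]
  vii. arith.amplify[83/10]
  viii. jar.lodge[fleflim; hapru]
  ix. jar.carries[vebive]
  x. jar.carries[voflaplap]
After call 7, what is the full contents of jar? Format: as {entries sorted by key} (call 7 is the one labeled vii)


Invoking arith.start with 77: 77.
Now I run arith.reciproc, and see 1/77.
Now I run arith.minus with 46/11, — result: -321/77.
Calling arith.over with 17/11: -321/119.
I use jar.lodge with zosa, ANS, giving nil.
I use jar.lodge with drulogru_es, -444, yielding nil.
Calling arith.amplify with 83/10, giving -26643/1190.
Calling jar.lodge with fleflim, hapru, yielding crapopla.
I invoke jar.carries with vebive: no.
I use jar.carries with voflaplap, and see yes.

Answer: {drulogru_es=-444, fleflim=crapopla, voflaplap=1910-08-06, zosa=-321/119}


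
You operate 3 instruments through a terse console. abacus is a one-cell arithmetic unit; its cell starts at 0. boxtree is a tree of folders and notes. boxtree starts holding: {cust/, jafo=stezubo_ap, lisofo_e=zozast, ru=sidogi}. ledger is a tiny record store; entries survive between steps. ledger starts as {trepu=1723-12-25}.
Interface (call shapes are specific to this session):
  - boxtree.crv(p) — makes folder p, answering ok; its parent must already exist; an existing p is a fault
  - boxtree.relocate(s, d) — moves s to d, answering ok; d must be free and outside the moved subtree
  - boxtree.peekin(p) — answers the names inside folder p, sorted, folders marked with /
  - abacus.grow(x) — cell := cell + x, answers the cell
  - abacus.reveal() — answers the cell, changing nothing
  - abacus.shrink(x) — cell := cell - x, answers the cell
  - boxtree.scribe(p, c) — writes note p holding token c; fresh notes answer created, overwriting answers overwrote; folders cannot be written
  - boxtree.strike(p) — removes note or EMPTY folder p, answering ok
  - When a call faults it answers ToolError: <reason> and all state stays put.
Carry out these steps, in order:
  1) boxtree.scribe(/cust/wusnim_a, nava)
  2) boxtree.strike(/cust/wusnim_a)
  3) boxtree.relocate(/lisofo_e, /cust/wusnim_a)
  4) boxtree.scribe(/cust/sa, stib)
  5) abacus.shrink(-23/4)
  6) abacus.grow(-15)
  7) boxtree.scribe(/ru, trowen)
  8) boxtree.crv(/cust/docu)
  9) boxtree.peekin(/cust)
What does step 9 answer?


;; boxtree.scribe(p=/cust/wusnim_a, c=nava) : created
;; boxtree.strike(p=/cust/wusnim_a) : ok
;; boxtree.relocate(s=/lisofo_e, d=/cust/wusnim_a) : ok
;; boxtree.scribe(p=/cust/sa, c=stib) : created
;; abacus.shrink(x=-23/4) : 23/4
;; abacus.grow(x=-15) : -37/4
;; boxtree.scribe(p=/ru, c=trowen) : overwrote
;; boxtree.crv(p=/cust/docu) : ok
;; boxtree.peekin(p=/cust) : [docu/, sa, wusnim_a]

Answer: [docu/, sa, wusnim_a]


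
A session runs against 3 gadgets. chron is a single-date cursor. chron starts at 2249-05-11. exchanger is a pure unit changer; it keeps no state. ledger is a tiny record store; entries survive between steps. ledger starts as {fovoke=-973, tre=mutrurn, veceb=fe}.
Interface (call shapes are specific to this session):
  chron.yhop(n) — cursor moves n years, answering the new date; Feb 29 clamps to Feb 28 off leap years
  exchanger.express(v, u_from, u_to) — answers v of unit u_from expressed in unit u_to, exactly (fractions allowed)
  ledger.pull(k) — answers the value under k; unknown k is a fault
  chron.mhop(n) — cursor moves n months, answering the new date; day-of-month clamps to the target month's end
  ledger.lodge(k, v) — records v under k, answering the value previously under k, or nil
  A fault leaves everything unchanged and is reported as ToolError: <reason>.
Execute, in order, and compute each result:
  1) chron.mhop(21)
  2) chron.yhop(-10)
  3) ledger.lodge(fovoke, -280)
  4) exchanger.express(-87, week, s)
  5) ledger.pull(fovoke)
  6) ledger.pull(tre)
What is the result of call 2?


Answer: 2241-02-11

Derivation:
>> mhop(n='21')
<< 2251-02-11
>> yhop(n='-10')
<< 2241-02-11
>> lodge(k='fovoke', v='-280')
<< -973
>> express(v='-87', u_from='week', u_to='s')
<< -52617600
>> pull(k='fovoke')
<< -280
>> pull(k='tre')
<< mutrurn


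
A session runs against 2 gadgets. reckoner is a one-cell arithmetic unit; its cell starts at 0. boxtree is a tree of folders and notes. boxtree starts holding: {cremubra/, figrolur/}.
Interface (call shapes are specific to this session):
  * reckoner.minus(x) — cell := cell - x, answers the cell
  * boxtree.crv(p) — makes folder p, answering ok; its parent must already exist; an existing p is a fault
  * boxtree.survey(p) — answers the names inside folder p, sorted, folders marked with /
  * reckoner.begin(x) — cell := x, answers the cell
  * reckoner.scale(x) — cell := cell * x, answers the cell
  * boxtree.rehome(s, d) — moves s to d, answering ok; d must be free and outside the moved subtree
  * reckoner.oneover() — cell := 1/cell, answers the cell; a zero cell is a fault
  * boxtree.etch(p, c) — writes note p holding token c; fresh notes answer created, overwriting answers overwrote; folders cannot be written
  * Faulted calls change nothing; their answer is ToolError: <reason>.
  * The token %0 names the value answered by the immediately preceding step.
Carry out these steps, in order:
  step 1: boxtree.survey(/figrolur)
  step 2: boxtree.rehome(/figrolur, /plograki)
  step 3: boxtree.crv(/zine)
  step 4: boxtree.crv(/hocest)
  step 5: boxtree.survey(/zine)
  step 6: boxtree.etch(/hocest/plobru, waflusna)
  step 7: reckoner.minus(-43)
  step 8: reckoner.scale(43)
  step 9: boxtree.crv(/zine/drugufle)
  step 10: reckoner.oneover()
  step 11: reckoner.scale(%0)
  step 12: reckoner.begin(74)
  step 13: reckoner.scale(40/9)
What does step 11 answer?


Answer: 1/3418801

Derivation:
[in] boxtree.survey p=/figrolur
[out] []
[in] boxtree.rehome s=/figrolur d=/plograki
[out] ok
[in] boxtree.crv p=/zine
[out] ok
[in] boxtree.crv p=/hocest
[out] ok
[in] boxtree.survey p=/zine
[out] []
[in] boxtree.etch p=/hocest/plobru c=waflusna
[out] created
[in] reckoner.minus x=-43
[out] 43
[in] reckoner.scale x=43
[out] 1849
[in] boxtree.crv p=/zine/drugufle
[out] ok
[in] reckoner.oneover
[out] 1/1849
[in] reckoner.scale x=%0
[out] 1/3418801
[in] reckoner.begin x=74
[out] 74
[in] reckoner.scale x=40/9
[out] 2960/9


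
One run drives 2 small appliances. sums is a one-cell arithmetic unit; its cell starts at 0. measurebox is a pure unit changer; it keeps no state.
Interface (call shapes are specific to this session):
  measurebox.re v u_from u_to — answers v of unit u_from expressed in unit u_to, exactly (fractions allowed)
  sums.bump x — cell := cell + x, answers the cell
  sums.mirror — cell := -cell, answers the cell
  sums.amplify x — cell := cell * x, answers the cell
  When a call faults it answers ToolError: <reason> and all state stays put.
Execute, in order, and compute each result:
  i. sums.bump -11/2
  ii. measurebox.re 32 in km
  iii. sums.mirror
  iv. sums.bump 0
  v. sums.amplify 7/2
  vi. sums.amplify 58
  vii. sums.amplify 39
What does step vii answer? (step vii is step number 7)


Answer: 87087/2

Derivation:
% 1. bump(x→-11/2) ~> -11/2
% 2. re(v→32, u_from→in, u_to→km) ~> 127/156250
% 3. mirror() ~> 11/2
% 4. bump(x→0) ~> 11/2
% 5. amplify(x→7/2) ~> 77/4
% 6. amplify(x→58) ~> 2233/2
% 7. amplify(x→39) ~> 87087/2


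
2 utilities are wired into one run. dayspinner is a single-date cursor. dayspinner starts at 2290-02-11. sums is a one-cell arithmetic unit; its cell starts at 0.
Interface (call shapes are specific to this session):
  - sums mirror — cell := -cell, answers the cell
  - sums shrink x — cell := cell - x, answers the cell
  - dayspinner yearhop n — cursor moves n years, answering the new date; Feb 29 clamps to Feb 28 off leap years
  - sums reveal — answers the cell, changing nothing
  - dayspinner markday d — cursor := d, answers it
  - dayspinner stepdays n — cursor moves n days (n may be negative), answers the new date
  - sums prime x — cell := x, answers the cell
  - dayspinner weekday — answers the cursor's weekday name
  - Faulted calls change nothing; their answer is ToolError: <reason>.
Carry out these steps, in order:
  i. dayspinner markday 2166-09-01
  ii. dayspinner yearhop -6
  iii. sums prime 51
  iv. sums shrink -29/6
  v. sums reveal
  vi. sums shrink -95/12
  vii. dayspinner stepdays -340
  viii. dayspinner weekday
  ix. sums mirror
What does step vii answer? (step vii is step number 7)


Now I run dayspinner markday on d→2166-09-01, → 2166-09-01.
Invoking dayspinner yearhop on n→-6, → 2160-09-01.
Then sums prime on x→51, and observe 51.
I invoke sums shrink on x→-29/6, giving 335/6.
I run sums reveal(): 335/6.
I try sums shrink on x→-95/12, → 255/4.
I call dayspinner stepdays on n→-340, and observe 2159-09-27.
Now I run dayspinner weekday, and observe Thursday.
Next I call sums mirror, yielding -255/4.

Answer: 2159-09-27


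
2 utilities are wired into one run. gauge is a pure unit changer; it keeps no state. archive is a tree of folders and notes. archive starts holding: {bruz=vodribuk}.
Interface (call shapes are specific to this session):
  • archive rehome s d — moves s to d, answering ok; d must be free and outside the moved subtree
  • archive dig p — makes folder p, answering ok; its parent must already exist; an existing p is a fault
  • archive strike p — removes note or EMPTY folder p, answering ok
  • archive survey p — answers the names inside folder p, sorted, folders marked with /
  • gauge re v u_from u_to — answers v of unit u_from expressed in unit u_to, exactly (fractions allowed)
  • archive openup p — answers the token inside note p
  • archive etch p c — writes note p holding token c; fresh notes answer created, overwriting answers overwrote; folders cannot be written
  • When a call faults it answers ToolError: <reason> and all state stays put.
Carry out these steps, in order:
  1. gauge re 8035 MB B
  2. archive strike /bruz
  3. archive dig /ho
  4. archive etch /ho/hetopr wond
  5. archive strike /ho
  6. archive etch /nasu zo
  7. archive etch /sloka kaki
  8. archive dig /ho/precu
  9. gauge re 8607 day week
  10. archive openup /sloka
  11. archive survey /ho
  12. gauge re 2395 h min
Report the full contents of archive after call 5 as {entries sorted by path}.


Answer: {ho/, ho/hetopr=wond}

Derivation:
-- gauge re(8035, MB, B) ~> 8035000000
-- archive strike(/bruz) ~> ok
-- archive dig(/ho) ~> ok
-- archive etch(/ho/hetopr, wond) ~> created
-- archive strike(/ho) ~> ToolError: not empty
-- archive etch(/nasu, zo) ~> created
-- archive etch(/sloka, kaki) ~> created
-- archive dig(/ho/precu) ~> ok
-- gauge re(8607, day, week) ~> 8607/7
-- archive openup(/sloka) ~> kaki
-- archive survey(/ho) ~> [hetopr, precu/]
-- gauge re(2395, h, min) ~> 143700


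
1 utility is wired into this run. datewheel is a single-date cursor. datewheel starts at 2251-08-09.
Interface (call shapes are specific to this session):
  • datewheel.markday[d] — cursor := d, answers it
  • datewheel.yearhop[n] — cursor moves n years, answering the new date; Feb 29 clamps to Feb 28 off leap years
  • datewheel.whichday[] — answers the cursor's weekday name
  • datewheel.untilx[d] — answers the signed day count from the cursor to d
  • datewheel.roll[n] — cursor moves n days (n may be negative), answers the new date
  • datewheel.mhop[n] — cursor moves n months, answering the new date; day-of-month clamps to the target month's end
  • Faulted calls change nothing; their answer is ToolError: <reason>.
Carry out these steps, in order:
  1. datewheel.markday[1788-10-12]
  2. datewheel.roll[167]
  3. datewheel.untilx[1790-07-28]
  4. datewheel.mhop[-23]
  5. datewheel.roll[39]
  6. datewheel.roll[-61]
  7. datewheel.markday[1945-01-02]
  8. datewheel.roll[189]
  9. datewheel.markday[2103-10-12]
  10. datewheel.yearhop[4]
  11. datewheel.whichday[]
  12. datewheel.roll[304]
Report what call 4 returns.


Answer: 1787-04-28

Derivation:
! 1. datewheel.markday(d: 1788-10-12) ~> 1788-10-12
! 2. datewheel.roll(n: 167) ~> 1789-03-28
! 3. datewheel.untilx(d: 1790-07-28) ~> 487
! 4. datewheel.mhop(n: -23) ~> 1787-04-28
! 5. datewheel.roll(n: 39) ~> 1787-06-06
! 6. datewheel.roll(n: -61) ~> 1787-04-06
! 7. datewheel.markday(d: 1945-01-02) ~> 1945-01-02
! 8. datewheel.roll(n: 189) ~> 1945-07-10
! 9. datewheel.markday(d: 2103-10-12) ~> 2103-10-12
! 10. datewheel.yearhop(n: 4) ~> 2107-10-12
! 11. datewheel.whichday() ~> Wednesday
! 12. datewheel.roll(n: 304) ~> 2108-08-11


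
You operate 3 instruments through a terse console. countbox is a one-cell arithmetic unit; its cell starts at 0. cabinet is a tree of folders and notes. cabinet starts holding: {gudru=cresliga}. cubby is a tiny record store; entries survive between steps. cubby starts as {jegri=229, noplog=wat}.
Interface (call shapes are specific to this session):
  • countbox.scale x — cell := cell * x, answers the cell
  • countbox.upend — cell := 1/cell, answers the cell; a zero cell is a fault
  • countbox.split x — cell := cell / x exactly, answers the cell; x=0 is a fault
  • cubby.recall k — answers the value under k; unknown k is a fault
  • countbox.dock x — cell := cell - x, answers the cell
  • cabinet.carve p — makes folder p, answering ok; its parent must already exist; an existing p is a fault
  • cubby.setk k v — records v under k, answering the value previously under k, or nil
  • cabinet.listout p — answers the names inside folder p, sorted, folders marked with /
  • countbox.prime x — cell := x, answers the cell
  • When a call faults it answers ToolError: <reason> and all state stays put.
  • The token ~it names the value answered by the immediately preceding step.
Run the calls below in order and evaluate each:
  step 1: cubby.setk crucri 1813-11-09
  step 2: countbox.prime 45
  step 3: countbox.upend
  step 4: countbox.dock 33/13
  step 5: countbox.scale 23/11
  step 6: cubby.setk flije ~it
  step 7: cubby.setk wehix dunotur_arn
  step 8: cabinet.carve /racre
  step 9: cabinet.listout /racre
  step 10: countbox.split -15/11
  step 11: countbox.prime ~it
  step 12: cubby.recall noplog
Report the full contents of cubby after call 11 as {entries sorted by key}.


Answer: {crucri=1813-11-09, flije=-33856/6435, jegri=229, noplog=wat, wehix=dunotur_arn}

Derivation:
// cubby.setk(k='crucri', v='1813-11-09') : nil
// countbox.prime(x='45') : 45
// countbox.upend() : 1/45
// countbox.dock(x='33/13') : -1472/585
// countbox.scale(x='23/11') : -33856/6435
// cubby.setk(k='flije', v='~it') : nil
// cubby.setk(k='wehix', v='dunotur_arn') : nil
// cabinet.carve(p='/racre') : ok
// cabinet.listout(p='/racre') : []
// countbox.split(x='-15/11') : 33856/8775
// countbox.prime(x='~it') : 33856/8775
// cubby.recall(k='noplog') : wat


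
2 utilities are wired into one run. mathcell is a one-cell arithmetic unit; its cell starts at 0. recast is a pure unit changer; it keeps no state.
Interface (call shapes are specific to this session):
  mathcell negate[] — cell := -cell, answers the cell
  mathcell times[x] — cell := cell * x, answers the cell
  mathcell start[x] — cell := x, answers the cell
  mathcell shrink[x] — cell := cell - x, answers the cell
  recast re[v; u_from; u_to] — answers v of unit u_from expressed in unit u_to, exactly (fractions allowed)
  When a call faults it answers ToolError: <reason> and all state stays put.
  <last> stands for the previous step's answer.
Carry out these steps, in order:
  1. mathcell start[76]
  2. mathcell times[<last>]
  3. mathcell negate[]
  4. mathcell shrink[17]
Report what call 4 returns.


Answer: -5793

Derivation:
→ mathcell start(x='76')
← 76
→ mathcell times(x='<last>')
← 5776
→ mathcell negate()
← -5776
→ mathcell shrink(x='17')
← -5793


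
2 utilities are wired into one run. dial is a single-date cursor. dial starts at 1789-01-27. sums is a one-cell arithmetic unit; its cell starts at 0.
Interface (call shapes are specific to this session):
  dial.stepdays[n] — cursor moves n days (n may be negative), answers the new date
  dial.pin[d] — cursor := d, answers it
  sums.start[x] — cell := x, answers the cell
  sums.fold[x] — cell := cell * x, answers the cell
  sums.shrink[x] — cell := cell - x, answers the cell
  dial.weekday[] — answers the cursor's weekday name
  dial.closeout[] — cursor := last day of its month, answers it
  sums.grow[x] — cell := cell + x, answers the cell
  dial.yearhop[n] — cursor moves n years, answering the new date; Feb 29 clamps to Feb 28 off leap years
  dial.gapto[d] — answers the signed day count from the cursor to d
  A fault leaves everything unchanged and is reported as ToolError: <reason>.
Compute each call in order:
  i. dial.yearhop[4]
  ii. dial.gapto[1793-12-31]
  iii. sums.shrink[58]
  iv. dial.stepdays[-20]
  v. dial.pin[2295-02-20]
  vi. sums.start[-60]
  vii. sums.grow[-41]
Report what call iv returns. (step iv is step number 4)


Answer: 1793-01-07

Derivation:
→ dial.yearhop(n='4')
← 1793-01-27
→ dial.gapto(d='1793-12-31')
← 338
→ sums.shrink(x='58')
← -58
→ dial.stepdays(n='-20')
← 1793-01-07
→ dial.pin(d='2295-02-20')
← 2295-02-20
→ sums.start(x='-60')
← -60
→ sums.grow(x='-41')
← -101


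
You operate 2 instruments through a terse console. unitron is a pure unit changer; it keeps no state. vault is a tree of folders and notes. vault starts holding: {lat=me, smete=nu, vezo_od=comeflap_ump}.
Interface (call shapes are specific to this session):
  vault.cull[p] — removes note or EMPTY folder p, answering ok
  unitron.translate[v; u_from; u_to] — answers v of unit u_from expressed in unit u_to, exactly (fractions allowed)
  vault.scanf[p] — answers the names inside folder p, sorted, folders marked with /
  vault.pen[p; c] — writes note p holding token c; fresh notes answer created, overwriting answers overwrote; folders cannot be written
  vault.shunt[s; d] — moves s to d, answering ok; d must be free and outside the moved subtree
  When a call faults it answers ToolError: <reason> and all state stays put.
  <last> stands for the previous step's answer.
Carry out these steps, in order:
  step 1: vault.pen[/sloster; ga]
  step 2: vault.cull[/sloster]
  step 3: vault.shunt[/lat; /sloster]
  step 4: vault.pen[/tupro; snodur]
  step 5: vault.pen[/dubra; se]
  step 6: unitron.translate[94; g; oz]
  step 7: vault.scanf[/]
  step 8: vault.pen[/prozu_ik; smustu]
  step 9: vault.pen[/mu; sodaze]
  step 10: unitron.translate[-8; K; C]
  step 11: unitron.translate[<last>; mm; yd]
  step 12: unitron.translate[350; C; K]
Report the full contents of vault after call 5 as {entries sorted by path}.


Answer: {dubra=se, sloster=me, smete=nu, tupro=snodur, vezo_od=comeflap_ump}

Derivation:
Using vault.pen using p=/sloster, c=ga, and get created.
I use vault.cull using p=/sloster, which returns ok.
Then vault.shunt using s=/lat, d=/sloster: ok.
I run vault.pen using p=/tupro, c=snodur: created.
Now I run vault.pen using p=/dubra, c=se, and get created.
I run unitron.translate using v=94, u_from=g, u_to=oz, and see 150400000/45359237.
I run vault.scanf using p=/, giving [dubra, sloster, smete, tupro, vezo_od].
Using vault.pen using p=/prozu_ik, c=smustu, → created.
Now I run vault.pen using p=/mu, c=sodaze, and see created.
I try unitron.translate using v=-8, u_from=K, u_to=C, and observe -5623/20.
I try unitron.translate using v=<last>, u_from=mm, u_to=yd, and see -5623/18288.
Then unitron.translate using v=350, u_from=C, u_to=K: 12463/20.


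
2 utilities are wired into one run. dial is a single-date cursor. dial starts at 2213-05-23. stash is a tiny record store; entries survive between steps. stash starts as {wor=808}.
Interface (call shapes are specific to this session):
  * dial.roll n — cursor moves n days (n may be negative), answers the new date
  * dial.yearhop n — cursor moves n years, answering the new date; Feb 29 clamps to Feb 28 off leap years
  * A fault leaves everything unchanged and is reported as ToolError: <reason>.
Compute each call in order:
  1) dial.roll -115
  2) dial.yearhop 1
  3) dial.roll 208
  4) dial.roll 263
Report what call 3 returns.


·→ dial.roll(n=-115)
·← 2213-01-28
·→ dial.yearhop(n=1)
·← 2214-01-28
·→ dial.roll(n=208)
·← 2214-08-24
·→ dial.roll(n=263)
·← 2215-05-14

Answer: 2214-08-24


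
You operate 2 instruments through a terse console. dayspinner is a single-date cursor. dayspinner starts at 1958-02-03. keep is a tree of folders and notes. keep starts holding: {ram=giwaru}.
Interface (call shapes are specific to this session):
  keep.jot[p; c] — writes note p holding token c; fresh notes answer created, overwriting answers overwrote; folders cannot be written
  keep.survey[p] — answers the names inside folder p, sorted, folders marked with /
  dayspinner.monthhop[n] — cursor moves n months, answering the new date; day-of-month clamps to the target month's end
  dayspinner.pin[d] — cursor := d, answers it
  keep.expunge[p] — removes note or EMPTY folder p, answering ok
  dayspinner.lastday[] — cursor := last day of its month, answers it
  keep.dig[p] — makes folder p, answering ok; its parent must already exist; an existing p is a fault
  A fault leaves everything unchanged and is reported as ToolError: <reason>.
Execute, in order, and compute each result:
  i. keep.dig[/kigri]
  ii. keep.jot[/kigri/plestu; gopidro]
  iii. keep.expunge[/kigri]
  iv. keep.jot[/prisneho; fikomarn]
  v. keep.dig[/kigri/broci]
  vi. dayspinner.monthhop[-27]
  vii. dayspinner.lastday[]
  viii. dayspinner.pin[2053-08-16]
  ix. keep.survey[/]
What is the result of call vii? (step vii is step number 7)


Calling dig with p: /kigri, and get ok.
Now I run jot with p: /kigri/plestu, c: gopidro, and see created.
I run expunge with p: /kigri, — result: ToolError: not empty.
I try jot with p: /prisneho, c: fikomarn, which returns created.
I use dig with p: /kigri/broci, which returns ok.
Then monthhop with n: -27, — result: 1955-11-03.
Invoking lastday, yielding 1955-11-30.
I try pin with d: 2053-08-16, and see 2053-08-16.
I use survey with p: /, and observe [kigri/, prisneho, ram].

Answer: 1955-11-30


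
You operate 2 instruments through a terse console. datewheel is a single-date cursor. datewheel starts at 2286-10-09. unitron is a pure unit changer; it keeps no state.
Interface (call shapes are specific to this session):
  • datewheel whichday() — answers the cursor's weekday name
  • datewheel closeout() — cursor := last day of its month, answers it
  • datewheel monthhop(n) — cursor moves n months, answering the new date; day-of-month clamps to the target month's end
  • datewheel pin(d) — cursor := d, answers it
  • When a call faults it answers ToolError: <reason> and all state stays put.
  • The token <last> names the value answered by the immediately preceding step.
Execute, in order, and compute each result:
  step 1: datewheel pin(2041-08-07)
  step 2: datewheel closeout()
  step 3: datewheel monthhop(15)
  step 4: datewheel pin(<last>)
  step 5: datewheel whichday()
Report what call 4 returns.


Answer: 2042-11-30

Derivation:
>>> datewheel pin d=2041-08-07
  2041-08-07
>>> datewheel closeout
  2041-08-31
>>> datewheel monthhop n=15
  2042-11-30
>>> datewheel pin d=<last>
  2042-11-30
>>> datewheel whichday
  Sunday


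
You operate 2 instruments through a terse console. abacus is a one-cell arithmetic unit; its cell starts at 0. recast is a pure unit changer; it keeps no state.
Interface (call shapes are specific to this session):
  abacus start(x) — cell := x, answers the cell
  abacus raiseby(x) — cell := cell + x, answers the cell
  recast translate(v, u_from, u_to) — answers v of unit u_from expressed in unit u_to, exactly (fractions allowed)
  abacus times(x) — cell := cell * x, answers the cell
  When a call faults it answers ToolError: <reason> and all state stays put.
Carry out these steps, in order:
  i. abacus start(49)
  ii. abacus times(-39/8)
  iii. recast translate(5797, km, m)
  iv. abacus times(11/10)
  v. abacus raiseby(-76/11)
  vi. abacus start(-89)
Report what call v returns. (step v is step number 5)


Answer: -237311/880

Derivation:
> abacus start x=49
= 49
> abacus times x=-39/8
= -1911/8
> recast translate v=5797 u_from=km u_to=m
= 5797000
> abacus times x=11/10
= -21021/80
> abacus raiseby x=-76/11
= -237311/880
> abacus start x=-89
= -89


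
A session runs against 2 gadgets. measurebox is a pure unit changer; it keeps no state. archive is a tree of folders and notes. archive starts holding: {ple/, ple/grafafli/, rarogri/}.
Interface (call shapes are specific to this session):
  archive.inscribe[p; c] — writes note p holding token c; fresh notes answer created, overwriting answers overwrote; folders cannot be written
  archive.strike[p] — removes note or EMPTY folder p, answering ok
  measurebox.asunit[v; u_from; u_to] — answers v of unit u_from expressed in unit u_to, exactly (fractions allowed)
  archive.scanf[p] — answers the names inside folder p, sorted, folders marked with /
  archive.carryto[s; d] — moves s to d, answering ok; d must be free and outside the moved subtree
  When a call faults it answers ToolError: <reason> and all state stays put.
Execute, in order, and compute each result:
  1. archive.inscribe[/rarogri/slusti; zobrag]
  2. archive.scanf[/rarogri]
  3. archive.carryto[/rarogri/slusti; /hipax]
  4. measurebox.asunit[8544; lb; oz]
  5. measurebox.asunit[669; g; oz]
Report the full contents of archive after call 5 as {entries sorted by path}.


>>> archive.inscribe p→/rarogri/slusti c→zobrag
  created
>>> archive.scanf p→/rarogri
  [slusti]
>>> archive.carryto s→/rarogri/slusti d→/hipax
  ok
>>> measurebox.asunit v→8544 u_from→lb u_to→oz
  136704
>>> measurebox.asunit v→669 u_from→g u_to→oz
  1070400000/45359237

Answer: {hipax=zobrag, ple/, ple/grafafli/, rarogri/}


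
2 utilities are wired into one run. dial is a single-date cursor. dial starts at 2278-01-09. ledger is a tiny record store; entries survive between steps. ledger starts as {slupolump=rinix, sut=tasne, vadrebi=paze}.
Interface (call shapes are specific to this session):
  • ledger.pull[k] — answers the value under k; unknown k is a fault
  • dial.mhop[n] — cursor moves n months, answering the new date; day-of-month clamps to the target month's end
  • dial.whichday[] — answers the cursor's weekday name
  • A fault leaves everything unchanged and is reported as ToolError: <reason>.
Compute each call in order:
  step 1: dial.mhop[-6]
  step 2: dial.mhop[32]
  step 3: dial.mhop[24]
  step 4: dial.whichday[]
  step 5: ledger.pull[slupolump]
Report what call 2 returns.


Answer: 2280-03-09

Derivation:
> dial.mhop n: -6
:: 2277-07-09
> dial.mhop n: 32
:: 2280-03-09
> dial.mhop n: 24
:: 2282-03-09
> dial.whichday
:: Thursday
> ledger.pull k: slupolump
:: rinix


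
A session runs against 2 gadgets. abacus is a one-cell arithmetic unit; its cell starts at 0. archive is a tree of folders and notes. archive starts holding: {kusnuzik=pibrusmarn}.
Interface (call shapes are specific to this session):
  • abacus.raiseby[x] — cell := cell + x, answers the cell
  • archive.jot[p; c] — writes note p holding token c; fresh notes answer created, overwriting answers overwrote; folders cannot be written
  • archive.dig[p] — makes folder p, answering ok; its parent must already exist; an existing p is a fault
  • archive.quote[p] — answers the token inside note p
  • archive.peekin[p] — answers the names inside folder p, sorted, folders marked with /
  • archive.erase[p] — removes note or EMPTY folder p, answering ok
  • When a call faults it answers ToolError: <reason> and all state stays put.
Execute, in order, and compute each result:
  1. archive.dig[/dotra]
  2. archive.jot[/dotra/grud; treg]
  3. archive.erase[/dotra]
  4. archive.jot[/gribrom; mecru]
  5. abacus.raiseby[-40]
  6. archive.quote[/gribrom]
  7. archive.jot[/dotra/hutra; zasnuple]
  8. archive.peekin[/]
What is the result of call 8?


→ dig(p: /dotra)
← ok
→ jot(p: /dotra/grud, c: treg)
← created
→ erase(p: /dotra)
← ToolError: not empty
→ jot(p: /gribrom, c: mecru)
← created
→ raiseby(x: -40)
← -40
→ quote(p: /gribrom)
← mecru
→ jot(p: /dotra/hutra, c: zasnuple)
← created
→ peekin(p: /)
← [dotra/, gribrom, kusnuzik]

Answer: [dotra/, gribrom, kusnuzik]


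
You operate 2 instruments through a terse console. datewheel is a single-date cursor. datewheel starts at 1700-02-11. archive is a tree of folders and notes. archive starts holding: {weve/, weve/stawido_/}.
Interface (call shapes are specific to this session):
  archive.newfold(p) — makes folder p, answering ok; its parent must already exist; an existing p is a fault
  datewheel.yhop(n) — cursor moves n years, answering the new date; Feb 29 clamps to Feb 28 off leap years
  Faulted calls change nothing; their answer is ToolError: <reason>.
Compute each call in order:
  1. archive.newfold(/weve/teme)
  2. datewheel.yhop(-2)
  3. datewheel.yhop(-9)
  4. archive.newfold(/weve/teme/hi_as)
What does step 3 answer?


Answer: 1689-02-11

Derivation:
;; 1. archive.newfold(p='/weve/teme') == ok
;; 2. datewheel.yhop(n='-2') == 1698-02-11
;; 3. datewheel.yhop(n='-9') == 1689-02-11
;; 4. archive.newfold(p='/weve/teme/hi_as') == ok


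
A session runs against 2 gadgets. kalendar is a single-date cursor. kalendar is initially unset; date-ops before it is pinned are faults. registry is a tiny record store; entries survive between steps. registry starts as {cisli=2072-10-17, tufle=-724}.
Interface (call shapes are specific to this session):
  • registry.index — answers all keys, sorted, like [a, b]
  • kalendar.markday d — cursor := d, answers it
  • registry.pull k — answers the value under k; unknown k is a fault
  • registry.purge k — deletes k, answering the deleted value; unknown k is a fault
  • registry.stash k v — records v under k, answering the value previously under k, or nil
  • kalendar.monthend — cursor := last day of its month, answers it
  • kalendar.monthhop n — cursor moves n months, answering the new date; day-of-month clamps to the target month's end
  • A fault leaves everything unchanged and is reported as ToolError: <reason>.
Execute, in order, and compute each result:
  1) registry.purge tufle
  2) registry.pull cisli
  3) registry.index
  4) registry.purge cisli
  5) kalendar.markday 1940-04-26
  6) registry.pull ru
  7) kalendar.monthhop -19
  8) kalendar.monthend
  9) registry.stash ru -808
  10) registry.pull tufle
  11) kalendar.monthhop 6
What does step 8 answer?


==> registry.purge(k=tufle)
<== -724
==> registry.pull(k=cisli)
<== 2072-10-17
==> registry.index()
<== [cisli]
==> registry.purge(k=cisli)
<== 2072-10-17
==> kalendar.markday(d=1940-04-26)
<== 1940-04-26
==> registry.pull(k=ru)
<== ToolError: no such key ru
==> kalendar.monthhop(n=-19)
<== 1938-09-26
==> kalendar.monthend()
<== 1938-09-30
==> registry.stash(k=ru, v=-808)
<== nil
==> registry.pull(k=tufle)
<== ToolError: no such key tufle
==> kalendar.monthhop(n=6)
<== 1939-03-30

Answer: 1938-09-30


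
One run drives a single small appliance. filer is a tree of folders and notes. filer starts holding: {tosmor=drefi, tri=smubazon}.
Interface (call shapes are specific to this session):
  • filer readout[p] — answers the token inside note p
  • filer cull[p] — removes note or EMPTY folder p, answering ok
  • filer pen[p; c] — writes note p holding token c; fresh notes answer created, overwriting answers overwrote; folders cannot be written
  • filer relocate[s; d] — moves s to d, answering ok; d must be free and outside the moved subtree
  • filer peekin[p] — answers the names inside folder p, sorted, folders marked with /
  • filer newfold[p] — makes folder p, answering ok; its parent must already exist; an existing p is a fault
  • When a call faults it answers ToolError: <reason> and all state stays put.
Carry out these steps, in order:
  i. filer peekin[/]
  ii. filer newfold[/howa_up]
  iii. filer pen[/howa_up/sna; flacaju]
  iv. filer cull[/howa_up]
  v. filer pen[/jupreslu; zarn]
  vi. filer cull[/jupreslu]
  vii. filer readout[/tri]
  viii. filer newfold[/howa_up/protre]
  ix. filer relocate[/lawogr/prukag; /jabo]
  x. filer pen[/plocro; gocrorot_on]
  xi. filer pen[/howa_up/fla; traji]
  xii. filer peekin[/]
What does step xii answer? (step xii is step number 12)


==> filer peekin(p='/')
<== [tosmor, tri]
==> filer newfold(p='/howa_up')
<== ok
==> filer pen(p='/howa_up/sna', c='flacaju')
<== created
==> filer cull(p='/howa_up')
<== ToolError: not empty
==> filer pen(p='/jupreslu', c='zarn')
<== created
==> filer cull(p='/jupreslu')
<== ok
==> filer readout(p='/tri')
<== smubazon
==> filer newfold(p='/howa_up/protre')
<== ok
==> filer relocate(s='/lawogr/prukag', d='/jabo')
<== ToolError: not found
==> filer pen(p='/plocro', c='gocrorot_on')
<== created
==> filer pen(p='/howa_up/fla', c='traji')
<== created
==> filer peekin(p='/')
<== [howa_up/, plocro, tosmor, tri]

Answer: [howa_up/, plocro, tosmor, tri]


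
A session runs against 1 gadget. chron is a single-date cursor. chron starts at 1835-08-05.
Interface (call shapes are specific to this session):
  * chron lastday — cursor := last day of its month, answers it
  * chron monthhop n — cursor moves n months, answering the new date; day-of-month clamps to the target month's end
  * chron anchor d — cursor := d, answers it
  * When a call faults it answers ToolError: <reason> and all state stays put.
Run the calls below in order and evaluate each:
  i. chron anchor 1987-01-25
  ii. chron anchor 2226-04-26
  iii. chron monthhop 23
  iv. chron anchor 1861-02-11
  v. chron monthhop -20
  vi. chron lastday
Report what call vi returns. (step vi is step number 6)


CALL chron anchor[d='1987-01-25']
RET  1987-01-25
CALL chron anchor[d='2226-04-26']
RET  2226-04-26
CALL chron monthhop[n='23']
RET  2228-03-26
CALL chron anchor[d='1861-02-11']
RET  1861-02-11
CALL chron monthhop[n='-20']
RET  1859-06-11
CALL chron lastday[]
RET  1859-06-30

Answer: 1859-06-30


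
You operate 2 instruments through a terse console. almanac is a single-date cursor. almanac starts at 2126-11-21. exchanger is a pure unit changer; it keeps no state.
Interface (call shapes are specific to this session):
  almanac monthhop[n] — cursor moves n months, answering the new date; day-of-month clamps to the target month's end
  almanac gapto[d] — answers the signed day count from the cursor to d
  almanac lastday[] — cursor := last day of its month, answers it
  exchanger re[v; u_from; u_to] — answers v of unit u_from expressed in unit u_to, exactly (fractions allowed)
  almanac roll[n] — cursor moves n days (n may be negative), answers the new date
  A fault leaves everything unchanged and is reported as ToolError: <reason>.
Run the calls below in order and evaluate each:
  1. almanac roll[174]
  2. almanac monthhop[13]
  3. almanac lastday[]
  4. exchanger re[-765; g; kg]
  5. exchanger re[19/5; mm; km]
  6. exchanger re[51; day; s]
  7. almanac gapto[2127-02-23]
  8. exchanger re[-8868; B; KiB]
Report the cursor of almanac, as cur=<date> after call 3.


Answer: cur=2128-06-30

Derivation:
Next I call almanac roll on n→174, → 2127-05-14.
Now I run almanac monthhop on n→13, and see 2128-06-14.
Invoking almanac lastday(), and get 2128-06-30.
Invoking exchanger re on v→-765, u_from→g, u_to→kg, which returns -153/200.
I run exchanger re on v→19/5, u_from→mm, u_to→km, and see 19/5000000.
I invoke exchanger re on v→51, u_from→day, u_to→s: 4406400.
Now I run almanac gapto on d→2127-02-23, → -493.
I invoke exchanger re on v→-8868, u_from→B, u_to→KiB, and observe -2217/256.
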